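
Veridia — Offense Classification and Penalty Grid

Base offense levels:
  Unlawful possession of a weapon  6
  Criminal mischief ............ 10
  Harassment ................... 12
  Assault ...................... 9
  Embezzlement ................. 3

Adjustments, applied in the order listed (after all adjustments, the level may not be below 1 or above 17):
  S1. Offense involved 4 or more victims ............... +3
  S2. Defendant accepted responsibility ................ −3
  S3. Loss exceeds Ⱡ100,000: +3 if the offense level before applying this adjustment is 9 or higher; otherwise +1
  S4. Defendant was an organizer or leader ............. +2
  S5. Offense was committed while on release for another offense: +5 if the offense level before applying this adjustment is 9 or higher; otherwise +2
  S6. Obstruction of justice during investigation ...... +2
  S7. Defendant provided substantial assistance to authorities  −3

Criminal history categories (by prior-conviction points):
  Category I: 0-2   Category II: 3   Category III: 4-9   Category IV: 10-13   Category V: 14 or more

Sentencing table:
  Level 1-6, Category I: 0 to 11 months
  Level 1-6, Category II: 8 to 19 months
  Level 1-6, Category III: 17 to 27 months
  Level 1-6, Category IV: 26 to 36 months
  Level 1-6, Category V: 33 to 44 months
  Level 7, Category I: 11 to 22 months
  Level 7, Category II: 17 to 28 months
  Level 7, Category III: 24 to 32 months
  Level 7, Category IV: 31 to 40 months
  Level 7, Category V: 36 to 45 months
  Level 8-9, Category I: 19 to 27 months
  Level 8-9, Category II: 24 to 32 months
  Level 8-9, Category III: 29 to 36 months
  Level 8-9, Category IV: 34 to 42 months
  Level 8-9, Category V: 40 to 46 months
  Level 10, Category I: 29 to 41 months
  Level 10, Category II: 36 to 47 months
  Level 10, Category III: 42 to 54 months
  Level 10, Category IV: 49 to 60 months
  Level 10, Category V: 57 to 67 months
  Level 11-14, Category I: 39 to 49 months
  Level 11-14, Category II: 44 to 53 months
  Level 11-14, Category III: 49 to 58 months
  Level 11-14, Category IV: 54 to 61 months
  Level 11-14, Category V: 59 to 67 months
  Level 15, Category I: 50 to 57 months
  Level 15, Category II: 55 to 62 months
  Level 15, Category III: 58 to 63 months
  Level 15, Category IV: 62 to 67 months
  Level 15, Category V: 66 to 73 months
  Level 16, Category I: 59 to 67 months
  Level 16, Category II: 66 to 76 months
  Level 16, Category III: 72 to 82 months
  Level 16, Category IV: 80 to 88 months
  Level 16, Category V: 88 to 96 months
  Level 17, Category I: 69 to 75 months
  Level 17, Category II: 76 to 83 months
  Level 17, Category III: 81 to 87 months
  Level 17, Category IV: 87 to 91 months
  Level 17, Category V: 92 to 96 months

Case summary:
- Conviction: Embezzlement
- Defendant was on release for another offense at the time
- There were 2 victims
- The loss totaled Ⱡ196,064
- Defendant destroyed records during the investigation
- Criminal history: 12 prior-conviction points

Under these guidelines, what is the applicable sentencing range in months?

34-42 months

Base offense level for embezzlement: 3.
S3 applies (level before this adjustment is 3 < 9, so +1): 3 + 1 = 4.
S4 does not apply.
S5 applies (level before this adjustment is 4 < 9, so +2): 4 + 2 = 6.
S6 applies: 6 + 2 = 8.
S7 does not apply.
Final offense level: 8.
Criminal history: 12 prior points → Category IV (10-13).
Level 8 falls in the 8-9 band.
Grid: Level 8-9 × Category IV = 34-42 months.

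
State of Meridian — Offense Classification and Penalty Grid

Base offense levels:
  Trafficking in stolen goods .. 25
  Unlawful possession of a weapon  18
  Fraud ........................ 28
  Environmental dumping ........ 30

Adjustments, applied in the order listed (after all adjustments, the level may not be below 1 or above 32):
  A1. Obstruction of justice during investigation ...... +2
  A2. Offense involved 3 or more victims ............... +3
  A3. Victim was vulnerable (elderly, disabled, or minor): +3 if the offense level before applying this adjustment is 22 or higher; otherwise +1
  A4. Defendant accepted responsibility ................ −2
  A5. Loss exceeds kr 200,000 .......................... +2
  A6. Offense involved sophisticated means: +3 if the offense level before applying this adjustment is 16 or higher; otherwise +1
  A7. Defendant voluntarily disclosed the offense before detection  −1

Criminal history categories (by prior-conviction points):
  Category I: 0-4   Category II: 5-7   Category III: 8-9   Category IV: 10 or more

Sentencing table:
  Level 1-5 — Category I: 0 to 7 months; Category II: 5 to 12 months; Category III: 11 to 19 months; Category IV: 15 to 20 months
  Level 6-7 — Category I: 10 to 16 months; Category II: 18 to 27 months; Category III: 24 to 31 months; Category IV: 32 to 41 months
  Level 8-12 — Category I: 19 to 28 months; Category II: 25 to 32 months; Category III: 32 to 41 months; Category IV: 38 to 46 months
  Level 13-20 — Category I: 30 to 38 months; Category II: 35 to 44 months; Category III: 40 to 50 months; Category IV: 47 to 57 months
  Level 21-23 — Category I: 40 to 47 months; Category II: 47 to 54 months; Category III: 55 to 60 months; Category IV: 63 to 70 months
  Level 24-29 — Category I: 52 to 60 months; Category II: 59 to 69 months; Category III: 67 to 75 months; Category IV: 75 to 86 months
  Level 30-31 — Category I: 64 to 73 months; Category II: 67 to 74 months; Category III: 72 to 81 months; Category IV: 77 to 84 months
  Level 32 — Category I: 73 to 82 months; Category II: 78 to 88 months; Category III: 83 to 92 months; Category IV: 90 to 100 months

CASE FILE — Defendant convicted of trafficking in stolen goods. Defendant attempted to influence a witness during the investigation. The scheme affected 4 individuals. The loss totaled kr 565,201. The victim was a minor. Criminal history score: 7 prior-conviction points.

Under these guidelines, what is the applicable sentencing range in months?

78-88 months

Base offense level for trafficking in stolen goods: 25.
A1 applies: 25 + 2 = 27.
A2 applies: 27 + 3 = 30.
A3 applies (level before this adjustment is 30 ≥ 22, so +3): 30 + 3 = 33.
A4 does not apply.
A5 applies: 33 + 2 = 35.
A6 does not apply.
A7 does not apply.
Level 35 exceeds the maximum of 32; capped at 32.
Final offense level: 32.
Criminal history: 7 prior points → Category II (5-7).
Level 32 falls in the 32 band.
Grid: Level 32 × Category II = 78-88 months.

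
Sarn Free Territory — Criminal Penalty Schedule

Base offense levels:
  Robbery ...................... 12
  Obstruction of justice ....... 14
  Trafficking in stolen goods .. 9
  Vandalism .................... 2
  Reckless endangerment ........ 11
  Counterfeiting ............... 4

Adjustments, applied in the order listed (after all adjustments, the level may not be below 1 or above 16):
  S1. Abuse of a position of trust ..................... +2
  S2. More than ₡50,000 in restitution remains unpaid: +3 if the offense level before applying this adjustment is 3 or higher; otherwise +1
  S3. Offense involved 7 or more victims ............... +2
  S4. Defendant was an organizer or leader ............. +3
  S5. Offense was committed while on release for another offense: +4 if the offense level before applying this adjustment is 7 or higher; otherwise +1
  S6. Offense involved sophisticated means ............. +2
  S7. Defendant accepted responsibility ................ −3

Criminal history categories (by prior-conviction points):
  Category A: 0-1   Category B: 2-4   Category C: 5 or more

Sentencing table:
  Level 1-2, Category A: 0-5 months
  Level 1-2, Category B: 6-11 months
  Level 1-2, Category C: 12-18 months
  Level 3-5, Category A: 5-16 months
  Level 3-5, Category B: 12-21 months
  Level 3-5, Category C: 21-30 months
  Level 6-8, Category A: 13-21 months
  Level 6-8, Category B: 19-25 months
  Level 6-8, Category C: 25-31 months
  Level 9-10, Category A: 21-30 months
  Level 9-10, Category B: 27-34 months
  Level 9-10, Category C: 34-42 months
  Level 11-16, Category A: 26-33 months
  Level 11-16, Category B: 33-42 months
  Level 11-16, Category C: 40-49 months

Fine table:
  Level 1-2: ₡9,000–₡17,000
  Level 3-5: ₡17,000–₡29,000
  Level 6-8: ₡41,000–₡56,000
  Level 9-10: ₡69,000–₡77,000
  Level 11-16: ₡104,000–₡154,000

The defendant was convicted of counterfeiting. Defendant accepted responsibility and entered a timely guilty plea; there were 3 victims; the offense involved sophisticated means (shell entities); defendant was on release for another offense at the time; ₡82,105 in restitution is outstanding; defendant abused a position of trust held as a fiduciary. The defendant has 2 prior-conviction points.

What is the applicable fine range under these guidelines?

₡104,000–₡154,000

Base offense level for counterfeiting: 4.
S1 applies: 4 + 2 = 6.
S2 applies (level before this adjustment is 6 ≥ 3, so +3): 6 + 3 = 9.
S3 does not apply.
S4 does not apply.
S5 applies (level before this adjustment is 9 ≥ 7, so +4): 9 + 4 = 13.
S6 applies: 13 + 2 = 15.
S7 applies: 15 − 3 = 12.
Final offense level: 12.
Level 12 falls in the 11-16 band.
Fine table: Level 11-16 → ₡104,000–₡154,000.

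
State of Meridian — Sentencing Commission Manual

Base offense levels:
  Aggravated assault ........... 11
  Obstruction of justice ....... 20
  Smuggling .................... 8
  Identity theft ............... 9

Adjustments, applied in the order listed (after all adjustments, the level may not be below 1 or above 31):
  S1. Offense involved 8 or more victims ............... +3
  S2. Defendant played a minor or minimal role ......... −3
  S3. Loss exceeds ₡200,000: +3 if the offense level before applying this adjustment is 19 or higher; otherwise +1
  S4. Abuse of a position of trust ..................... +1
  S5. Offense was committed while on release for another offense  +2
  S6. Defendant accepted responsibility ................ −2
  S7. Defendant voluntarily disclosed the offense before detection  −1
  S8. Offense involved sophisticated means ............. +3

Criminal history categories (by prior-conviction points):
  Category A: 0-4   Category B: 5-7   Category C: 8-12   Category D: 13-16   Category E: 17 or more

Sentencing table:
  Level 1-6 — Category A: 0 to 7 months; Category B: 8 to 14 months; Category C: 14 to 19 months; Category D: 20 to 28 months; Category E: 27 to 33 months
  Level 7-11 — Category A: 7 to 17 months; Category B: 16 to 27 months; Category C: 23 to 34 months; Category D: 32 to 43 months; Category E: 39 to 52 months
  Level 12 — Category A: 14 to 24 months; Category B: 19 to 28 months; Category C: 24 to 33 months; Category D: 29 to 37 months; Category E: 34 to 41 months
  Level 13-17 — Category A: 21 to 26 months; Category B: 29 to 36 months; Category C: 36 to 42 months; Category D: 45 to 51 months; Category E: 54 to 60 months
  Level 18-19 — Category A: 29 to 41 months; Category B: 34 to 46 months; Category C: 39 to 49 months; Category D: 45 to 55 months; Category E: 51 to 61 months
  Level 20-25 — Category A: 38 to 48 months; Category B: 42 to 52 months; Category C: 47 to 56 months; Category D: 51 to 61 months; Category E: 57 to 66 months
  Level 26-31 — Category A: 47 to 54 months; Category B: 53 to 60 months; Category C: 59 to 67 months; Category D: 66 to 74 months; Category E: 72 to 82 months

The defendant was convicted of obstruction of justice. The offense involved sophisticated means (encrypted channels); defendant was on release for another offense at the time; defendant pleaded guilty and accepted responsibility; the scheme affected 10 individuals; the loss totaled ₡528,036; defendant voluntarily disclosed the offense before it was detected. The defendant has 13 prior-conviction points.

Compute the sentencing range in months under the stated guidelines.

66-74 months

Base offense level for obstruction of justice: 20.
S1 applies: 20 + 3 = 23.
S3 applies (level before this adjustment is 23 ≥ 19, so +3): 23 + 3 = 26.
S4 does not apply.
S5 applies: 26 + 2 = 28.
S6 applies: 28 − 2 = 26.
S7 applies: 26 − 1 = 25.
S8 applies: 25 + 3 = 28.
Final offense level: 28.
Criminal history: 13 prior points → Category D (13-16).
Level 28 falls in the 26-31 band.
Grid: Level 26-31 × Category D = 66-74 months.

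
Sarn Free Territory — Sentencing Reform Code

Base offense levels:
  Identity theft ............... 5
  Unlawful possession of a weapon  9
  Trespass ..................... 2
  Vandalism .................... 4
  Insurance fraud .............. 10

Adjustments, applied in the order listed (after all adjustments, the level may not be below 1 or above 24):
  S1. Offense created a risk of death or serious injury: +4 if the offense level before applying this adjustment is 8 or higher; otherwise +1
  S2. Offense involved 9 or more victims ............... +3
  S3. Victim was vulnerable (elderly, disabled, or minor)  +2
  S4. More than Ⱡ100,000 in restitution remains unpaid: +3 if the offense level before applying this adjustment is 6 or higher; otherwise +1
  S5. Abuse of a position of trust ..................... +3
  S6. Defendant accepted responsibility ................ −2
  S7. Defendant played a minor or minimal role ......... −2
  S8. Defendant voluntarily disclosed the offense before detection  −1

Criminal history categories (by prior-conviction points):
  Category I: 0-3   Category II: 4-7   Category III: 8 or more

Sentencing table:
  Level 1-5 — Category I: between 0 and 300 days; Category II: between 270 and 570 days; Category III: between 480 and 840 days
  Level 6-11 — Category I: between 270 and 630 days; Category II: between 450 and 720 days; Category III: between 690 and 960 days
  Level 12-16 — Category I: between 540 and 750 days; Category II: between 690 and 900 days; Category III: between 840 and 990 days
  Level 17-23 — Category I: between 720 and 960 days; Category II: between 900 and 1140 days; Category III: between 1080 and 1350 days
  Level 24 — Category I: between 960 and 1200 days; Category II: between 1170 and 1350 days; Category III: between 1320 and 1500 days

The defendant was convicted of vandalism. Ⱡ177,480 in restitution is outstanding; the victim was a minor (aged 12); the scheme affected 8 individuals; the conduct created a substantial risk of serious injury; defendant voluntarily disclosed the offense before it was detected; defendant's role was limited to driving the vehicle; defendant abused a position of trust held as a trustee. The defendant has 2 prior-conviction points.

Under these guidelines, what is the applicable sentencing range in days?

Base offense level for vandalism: 4.
S1 applies (level before this adjustment is 4 < 8, so +1): 4 + 1 = 5.
S2 does not apply.
S3 applies: 5 + 2 = 7.
S4 applies (level before this adjustment is 7 ≥ 6, so +3): 7 + 3 = 10.
S5 applies: 10 + 3 = 13.
S6 does not apply.
S7 applies: 13 − 2 = 11.
S8 applies: 11 − 1 = 10.
Final offense level: 10.
Criminal history: 2 prior points → Category I (0-3).
Level 10 falls in the 6-11 band.
Grid: Level 6-11 × Category I = 270-630 days.

270-630 days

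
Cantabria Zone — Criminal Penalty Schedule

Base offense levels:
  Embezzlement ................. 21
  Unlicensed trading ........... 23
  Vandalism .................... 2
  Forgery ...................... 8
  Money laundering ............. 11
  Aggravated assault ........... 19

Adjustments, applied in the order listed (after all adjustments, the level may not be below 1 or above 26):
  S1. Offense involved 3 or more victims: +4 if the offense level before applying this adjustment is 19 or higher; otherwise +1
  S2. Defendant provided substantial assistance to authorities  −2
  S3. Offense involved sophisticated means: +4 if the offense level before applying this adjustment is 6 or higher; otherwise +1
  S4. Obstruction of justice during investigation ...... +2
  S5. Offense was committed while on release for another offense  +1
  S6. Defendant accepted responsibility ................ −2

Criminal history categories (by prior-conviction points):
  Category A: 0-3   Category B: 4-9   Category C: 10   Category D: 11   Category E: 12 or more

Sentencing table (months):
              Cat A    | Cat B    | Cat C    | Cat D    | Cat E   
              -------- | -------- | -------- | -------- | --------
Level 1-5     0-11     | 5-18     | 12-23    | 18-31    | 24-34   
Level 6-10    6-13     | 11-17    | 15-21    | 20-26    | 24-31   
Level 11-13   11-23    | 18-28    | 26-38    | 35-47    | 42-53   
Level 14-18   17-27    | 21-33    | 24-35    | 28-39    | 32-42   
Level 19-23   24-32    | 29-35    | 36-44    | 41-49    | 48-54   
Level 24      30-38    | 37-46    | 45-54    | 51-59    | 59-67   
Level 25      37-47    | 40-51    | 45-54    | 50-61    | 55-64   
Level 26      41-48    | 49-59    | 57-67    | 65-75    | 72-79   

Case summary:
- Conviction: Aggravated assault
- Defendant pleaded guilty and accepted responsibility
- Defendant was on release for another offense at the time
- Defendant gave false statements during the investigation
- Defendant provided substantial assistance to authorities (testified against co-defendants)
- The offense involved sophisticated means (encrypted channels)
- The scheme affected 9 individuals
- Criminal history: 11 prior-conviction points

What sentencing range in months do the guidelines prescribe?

Base offense level for aggravated assault: 19.
S1 applies (level before this adjustment is 19 ≥ 19, so +4): 19 + 4 = 23.
S2 applies: 23 − 2 = 21.
S3 applies (level before this adjustment is 21 ≥ 6, so +4): 21 + 4 = 25.
S4 applies: 25 + 2 = 27.
S5 applies: 27 + 1 = 28.
S6 applies: 28 − 2 = 26.
Final offense level: 26.
Criminal history: 11 prior points → Category D (11).
Level 26 falls in the 26 band.
Grid: Level 26 × Category D = 65-75 months.

65-75 months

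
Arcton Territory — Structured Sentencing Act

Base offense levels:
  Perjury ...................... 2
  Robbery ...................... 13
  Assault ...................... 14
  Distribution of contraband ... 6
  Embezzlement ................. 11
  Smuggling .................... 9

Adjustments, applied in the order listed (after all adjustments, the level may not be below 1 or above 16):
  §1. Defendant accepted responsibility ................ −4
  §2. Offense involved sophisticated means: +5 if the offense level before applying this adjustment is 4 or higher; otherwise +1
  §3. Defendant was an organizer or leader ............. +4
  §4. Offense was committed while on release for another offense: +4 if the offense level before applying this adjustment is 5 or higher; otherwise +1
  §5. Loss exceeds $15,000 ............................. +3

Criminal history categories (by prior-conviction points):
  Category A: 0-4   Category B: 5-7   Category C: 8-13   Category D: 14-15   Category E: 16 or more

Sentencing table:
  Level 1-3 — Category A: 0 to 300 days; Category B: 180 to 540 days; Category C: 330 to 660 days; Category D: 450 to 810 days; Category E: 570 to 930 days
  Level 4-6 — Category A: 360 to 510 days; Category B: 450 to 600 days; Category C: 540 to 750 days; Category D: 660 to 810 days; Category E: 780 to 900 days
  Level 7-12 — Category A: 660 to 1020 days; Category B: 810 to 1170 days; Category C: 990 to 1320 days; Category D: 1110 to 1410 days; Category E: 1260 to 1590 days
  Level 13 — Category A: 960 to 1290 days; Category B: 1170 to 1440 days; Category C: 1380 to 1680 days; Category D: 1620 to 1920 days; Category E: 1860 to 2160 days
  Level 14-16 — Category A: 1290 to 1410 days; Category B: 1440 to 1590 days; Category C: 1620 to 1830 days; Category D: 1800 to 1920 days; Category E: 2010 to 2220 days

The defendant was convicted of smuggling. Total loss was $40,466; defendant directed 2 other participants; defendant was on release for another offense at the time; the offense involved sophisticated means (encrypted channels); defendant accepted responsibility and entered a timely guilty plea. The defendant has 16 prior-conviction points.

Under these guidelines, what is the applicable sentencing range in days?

2010-2220 days

Base offense level for smuggling: 9.
§1 applies: 9 − 4 = 5.
§2 applies (level before this adjustment is 5 ≥ 4, so +5): 5 + 5 = 10.
§3 applies: 10 + 4 = 14.
§4 applies (level before this adjustment is 14 ≥ 5, so +4): 14 + 4 = 18.
§5 applies: 18 + 3 = 21.
Level 21 exceeds the maximum of 16; capped at 16.
Final offense level: 16.
Criminal history: 16 prior points → Category E (16+).
Level 16 falls in the 14-16 band.
Grid: Level 14-16 × Category E = 2010-2220 days.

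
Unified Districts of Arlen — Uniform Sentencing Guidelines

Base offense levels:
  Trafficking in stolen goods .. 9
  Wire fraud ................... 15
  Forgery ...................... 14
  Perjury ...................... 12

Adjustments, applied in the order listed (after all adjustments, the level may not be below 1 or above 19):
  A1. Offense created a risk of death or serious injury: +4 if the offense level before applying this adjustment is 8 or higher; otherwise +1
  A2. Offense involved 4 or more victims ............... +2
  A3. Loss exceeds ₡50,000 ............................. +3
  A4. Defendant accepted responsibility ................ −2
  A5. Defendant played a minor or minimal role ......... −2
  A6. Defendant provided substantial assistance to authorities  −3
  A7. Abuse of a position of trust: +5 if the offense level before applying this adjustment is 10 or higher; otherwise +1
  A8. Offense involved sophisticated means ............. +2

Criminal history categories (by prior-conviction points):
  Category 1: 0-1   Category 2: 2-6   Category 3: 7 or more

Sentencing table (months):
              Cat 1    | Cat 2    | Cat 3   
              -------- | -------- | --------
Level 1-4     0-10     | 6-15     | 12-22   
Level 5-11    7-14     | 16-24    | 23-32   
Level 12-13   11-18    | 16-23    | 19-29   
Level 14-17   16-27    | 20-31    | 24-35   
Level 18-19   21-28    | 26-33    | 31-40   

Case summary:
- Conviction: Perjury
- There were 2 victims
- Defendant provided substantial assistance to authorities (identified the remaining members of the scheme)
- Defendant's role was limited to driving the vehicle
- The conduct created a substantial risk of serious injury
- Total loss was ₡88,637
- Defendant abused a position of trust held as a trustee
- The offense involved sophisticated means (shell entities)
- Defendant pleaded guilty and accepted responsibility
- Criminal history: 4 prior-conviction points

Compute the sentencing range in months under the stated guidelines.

26-33 months

Base offense level for perjury: 12.
A1 applies (level before this adjustment is 12 ≥ 8, so +4): 12 + 4 = 16.
A3 applies: 16 + 3 = 19.
A4 applies: 19 − 2 = 17.
A5 applies: 17 − 2 = 15.
A6 applies: 15 − 3 = 12.
A7 applies (level before this adjustment is 12 ≥ 10, so +5): 12 + 5 = 17.
A8 applies: 17 + 2 = 19.
Final offense level: 19.
Criminal history: 4 prior points → Category 2 (2-6).
Level 19 falls in the 18-19 band.
Grid: Level 18-19 × Category 2 = 26-33 months.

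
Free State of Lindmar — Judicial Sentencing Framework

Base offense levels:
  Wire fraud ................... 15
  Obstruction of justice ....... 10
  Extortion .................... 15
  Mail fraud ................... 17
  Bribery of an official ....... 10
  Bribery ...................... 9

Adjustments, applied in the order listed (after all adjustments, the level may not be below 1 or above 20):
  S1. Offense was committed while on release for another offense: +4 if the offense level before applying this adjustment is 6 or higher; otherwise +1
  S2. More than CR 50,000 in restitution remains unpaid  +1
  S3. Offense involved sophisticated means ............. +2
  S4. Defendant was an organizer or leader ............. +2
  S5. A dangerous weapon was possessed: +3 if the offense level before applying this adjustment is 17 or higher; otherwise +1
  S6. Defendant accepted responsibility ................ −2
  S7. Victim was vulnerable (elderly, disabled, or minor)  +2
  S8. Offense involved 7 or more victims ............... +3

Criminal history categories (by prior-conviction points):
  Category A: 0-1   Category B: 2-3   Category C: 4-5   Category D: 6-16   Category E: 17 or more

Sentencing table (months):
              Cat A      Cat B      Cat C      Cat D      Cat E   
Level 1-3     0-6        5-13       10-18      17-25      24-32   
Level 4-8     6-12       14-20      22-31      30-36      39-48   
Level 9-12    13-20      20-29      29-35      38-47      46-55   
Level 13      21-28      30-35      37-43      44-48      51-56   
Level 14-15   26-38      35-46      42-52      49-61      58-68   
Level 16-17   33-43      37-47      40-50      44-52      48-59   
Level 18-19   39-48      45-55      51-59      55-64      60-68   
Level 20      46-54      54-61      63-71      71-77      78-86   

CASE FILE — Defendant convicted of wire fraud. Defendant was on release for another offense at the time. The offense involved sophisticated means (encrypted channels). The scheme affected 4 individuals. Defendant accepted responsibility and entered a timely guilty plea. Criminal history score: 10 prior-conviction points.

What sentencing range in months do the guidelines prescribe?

55-64 months

Base offense level for wire fraud: 15.
S1 applies (level before this adjustment is 15 ≥ 6, so +4): 15 + 4 = 19.
S2 does not apply.
S3 applies: 19 + 2 = 21.
S4 does not apply.
S5 does not apply.
S6 applies: 21 − 2 = 19.
S7 does not apply.
Final offense level: 19.
Criminal history: 10 prior points → Category D (6-16).
Level 19 falls in the 18-19 band.
Grid: Level 18-19 × Category D = 55-64 months.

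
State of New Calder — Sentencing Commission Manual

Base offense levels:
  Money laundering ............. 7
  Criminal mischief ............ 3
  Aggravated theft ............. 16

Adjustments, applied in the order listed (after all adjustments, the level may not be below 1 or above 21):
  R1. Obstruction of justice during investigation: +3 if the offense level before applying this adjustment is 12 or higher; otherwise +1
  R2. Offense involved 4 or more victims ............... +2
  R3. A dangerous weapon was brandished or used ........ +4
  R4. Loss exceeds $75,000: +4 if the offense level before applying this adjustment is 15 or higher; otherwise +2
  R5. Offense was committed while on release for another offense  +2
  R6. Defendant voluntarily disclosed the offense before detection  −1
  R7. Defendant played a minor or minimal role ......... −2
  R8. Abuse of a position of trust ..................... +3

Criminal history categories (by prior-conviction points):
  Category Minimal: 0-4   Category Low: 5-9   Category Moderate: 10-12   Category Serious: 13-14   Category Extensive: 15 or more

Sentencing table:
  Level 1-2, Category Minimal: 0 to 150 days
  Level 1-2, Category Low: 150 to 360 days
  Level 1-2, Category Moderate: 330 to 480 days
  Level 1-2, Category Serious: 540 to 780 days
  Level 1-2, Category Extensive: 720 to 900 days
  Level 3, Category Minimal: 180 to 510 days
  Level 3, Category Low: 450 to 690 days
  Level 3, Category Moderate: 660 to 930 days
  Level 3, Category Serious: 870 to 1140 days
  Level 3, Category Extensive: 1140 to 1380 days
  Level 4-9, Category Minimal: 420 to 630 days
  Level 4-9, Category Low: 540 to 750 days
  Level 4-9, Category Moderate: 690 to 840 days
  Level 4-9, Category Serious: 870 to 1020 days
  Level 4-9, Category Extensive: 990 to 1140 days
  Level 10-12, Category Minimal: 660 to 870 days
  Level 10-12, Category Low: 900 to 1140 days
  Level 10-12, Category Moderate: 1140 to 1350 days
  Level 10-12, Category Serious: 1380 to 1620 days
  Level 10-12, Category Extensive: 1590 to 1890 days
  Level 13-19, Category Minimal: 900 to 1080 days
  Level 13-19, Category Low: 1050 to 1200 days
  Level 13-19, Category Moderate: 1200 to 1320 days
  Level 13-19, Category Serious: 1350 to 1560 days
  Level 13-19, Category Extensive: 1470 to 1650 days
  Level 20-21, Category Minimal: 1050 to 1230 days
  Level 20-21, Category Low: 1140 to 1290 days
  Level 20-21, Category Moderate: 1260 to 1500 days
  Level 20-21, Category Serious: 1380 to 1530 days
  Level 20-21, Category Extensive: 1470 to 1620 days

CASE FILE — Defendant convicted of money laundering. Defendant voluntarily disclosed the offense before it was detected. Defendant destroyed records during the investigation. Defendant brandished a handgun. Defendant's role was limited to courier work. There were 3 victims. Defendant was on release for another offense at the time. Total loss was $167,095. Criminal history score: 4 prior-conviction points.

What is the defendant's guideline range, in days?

Base offense level for money laundering: 7.
R1 applies (level before this adjustment is 7 < 12, so +1): 7 + 1 = 8.
R3 applies: 8 + 4 = 12.
R4 applies (level before this adjustment is 12 < 15, so +2): 12 + 2 = 14.
R5 applies: 14 + 2 = 16.
R6 applies: 16 − 1 = 15.
R7 applies: 15 − 2 = 13.
Final offense level: 13.
Criminal history: 4 prior points → Category Minimal (0-4).
Level 13 falls in the 13-19 band.
Grid: Level 13-19 × Category Minimal = 900-1080 days.

900-1080 days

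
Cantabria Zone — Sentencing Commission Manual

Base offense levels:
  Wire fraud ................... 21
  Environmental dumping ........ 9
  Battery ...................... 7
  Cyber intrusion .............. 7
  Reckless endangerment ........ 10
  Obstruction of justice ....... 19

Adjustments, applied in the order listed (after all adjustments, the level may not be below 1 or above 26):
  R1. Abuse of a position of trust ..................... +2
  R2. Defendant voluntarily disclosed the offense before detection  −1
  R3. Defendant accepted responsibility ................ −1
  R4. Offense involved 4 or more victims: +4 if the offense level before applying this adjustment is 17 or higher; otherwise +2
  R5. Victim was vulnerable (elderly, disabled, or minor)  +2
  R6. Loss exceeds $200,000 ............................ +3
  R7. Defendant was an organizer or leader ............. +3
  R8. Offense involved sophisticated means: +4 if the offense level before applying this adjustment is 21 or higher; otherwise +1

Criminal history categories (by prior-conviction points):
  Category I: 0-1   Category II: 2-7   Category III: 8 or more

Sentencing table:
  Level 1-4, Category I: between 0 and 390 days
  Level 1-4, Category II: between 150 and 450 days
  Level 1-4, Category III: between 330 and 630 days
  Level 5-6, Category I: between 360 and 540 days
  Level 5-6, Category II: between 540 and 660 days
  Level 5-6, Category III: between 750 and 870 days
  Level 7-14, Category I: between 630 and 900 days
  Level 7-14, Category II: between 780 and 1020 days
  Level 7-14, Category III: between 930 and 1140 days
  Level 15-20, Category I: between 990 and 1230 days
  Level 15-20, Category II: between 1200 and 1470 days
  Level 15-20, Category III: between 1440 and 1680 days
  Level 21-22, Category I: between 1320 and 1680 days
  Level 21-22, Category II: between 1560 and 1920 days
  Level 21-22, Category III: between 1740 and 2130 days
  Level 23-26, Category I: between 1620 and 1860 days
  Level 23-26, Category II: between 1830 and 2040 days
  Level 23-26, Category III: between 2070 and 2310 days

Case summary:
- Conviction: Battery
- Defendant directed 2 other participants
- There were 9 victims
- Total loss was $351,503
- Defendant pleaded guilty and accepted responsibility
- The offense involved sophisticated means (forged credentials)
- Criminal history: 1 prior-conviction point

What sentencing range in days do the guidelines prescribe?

990-1230 days

Base offense level for battery: 7.
R1 does not apply.
R2 does not apply.
R3 applies: 7 − 1 = 6.
R4 applies (level before this adjustment is 6 < 17, so +2): 6 + 2 = 8.
R5 does not apply.
R6 applies: 8 + 3 = 11.
R7 applies: 11 + 3 = 14.
R8 applies (level before this adjustment is 14 < 21, so +1): 14 + 1 = 15.
Final offense level: 15.
Criminal history: 1 prior point → Category I (0-1).
Level 15 falls in the 15-20 band.
Grid: Level 15-20 × Category I = 990-1230 days.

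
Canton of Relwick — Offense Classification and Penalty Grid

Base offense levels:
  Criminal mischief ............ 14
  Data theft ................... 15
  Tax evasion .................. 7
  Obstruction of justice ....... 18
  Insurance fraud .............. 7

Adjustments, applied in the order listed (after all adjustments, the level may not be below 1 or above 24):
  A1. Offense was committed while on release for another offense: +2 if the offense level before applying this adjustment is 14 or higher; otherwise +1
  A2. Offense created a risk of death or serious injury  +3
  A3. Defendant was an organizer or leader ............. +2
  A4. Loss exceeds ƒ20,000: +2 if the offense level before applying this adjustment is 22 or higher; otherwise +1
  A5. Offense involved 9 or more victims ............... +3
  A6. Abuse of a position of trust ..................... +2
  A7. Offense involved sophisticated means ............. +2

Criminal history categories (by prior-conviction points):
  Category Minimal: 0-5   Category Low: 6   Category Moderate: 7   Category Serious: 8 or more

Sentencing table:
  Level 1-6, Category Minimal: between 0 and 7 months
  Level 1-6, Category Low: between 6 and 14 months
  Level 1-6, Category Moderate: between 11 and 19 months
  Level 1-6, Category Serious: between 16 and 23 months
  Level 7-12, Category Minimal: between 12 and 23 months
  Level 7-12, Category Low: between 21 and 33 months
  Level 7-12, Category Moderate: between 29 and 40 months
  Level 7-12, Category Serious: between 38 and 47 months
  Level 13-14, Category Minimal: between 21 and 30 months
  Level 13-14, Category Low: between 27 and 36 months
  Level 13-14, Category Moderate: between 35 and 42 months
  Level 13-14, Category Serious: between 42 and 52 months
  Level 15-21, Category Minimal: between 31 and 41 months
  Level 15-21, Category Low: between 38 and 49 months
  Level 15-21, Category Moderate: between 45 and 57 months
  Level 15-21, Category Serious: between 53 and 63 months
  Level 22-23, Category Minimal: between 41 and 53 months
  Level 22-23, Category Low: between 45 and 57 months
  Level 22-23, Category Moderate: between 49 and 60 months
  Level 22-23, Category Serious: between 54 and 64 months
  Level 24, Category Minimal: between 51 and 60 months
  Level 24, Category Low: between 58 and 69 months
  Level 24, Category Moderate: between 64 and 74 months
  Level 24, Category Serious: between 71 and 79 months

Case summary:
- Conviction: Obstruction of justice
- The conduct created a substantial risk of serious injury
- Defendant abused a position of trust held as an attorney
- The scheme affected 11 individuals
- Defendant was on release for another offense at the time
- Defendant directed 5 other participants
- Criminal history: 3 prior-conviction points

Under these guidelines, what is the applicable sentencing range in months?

Base offense level for obstruction of justice: 18.
A1 applies (level before this adjustment is 18 ≥ 14, so +2): 18 + 2 = 20.
A2 applies: 20 + 3 = 23.
A3 applies: 23 + 2 = 25.
A5 applies: 25 + 3 = 28.
A6 applies: 28 + 2 = 30.
A7 does not apply.
Level 30 exceeds the maximum of 24; capped at 24.
Final offense level: 24.
Criminal history: 3 prior points → Category Minimal (0-5).
Level 24 falls in the 24 band.
Grid: Level 24 × Category Minimal = 51-60 months.

51-60 months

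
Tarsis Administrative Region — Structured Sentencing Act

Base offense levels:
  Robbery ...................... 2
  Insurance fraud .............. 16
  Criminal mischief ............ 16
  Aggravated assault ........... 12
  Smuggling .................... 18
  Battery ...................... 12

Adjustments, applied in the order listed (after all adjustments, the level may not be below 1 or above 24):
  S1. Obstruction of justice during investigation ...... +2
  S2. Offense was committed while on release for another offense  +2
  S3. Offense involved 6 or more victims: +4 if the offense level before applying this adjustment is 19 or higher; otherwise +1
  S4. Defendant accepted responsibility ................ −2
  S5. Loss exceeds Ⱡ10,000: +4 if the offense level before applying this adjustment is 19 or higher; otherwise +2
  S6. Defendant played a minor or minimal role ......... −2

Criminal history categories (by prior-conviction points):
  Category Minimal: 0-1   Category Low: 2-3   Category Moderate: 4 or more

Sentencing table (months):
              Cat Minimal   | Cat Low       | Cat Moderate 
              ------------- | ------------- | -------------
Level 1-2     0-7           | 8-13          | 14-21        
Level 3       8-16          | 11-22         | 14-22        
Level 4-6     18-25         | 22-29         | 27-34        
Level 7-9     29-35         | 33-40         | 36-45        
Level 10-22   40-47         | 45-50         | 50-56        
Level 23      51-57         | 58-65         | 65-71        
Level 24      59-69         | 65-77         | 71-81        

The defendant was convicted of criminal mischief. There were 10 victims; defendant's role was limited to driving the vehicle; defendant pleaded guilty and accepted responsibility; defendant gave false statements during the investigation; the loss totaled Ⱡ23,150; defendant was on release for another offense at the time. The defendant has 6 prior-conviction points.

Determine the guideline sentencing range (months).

Base offense level for criminal mischief: 16.
S1 applies: 16 + 2 = 18.
S2 applies: 18 + 2 = 20.
S3 applies (level before this adjustment is 20 ≥ 19, so +4): 20 + 4 = 24.
S4 applies: 24 − 2 = 22.
S5 applies (level before this adjustment is 22 ≥ 19, so +4): 22 + 4 = 26.
S6 applies: 26 − 2 = 24.
Final offense level: 24.
Criminal history: 6 prior points → Category Moderate (4+).
Level 24 falls in the 24 band.
Grid: Level 24 × Category Moderate = 71-81 months.

71-81 months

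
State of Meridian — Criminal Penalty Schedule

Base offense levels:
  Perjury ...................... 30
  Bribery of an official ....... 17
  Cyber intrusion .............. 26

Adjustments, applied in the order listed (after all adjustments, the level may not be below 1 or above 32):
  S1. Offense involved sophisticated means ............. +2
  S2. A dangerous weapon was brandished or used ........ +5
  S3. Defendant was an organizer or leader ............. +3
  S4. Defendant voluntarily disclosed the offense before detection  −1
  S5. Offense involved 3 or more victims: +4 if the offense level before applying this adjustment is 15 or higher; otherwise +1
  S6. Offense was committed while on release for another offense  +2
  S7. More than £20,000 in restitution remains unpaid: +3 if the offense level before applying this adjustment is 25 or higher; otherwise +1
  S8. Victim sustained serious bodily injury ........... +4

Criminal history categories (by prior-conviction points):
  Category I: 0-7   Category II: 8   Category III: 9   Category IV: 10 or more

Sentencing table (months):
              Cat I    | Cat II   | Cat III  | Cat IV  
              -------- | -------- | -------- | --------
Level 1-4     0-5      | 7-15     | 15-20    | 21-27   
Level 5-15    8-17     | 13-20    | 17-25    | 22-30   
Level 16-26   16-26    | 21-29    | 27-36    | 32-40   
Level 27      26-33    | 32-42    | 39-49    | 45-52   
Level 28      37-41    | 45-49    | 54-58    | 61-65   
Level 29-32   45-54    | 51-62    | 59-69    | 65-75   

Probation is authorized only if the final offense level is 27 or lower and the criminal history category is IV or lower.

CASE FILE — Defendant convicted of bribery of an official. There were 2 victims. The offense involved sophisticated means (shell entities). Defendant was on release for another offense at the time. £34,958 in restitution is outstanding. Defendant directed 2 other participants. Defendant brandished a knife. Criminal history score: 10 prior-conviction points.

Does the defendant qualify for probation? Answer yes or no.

Base offense level for bribery of an official: 17.
S1 applies: 17 + 2 = 19.
S2 applies: 19 + 5 = 24.
S3 applies: 24 + 3 = 27.
S4 does not apply.
S6 applies: 27 + 2 = 29.
S7 applies (level before this adjustment is 29 ≥ 25, so +3): 29 + 3 = 32.
Final offense level: 32.
Criminal history: 10 prior points → Category IV (10+).
Level 32 falls in the 29-32 band.
Grid: Level 29-32 × Category IV = 65-75 months.
Probation check: level 32 > 27 and category IV ≤ IV → not eligible.

No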